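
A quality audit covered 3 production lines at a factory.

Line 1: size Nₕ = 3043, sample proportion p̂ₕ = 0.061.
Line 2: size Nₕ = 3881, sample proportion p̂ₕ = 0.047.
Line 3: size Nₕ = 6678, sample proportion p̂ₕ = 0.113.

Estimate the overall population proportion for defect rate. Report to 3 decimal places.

0.083

N = 3043 + 3881 + 6678 = 13602.
Overall proportion = Σ (Nₕ/N)·p̂ₕ.
Σ Nₕp̂ₕ = 185.623 + 182.407 + 754.614 = 1122.644.
1122.644 / 13602 = 0.08254... → 0.083.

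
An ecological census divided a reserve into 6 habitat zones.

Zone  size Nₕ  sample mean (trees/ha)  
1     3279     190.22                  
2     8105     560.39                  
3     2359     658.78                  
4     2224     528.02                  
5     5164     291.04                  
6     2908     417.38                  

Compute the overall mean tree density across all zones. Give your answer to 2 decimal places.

N = 24039; weights Wₕ = Nₕ/N = (0.1364, 0.3372, 0.0981, 0.0925, 0.2148, 0.1210).
x̄_st = Σ Wₕ·x̄ₕ = 0.1364·190.22 + 0.3372·560.39 + 0.0981·658.78 + 0.0925·528.02 + 0.2148·291.04 + 0.1210·417.38 ≈ 441.3970...
→ 441.40.

441.40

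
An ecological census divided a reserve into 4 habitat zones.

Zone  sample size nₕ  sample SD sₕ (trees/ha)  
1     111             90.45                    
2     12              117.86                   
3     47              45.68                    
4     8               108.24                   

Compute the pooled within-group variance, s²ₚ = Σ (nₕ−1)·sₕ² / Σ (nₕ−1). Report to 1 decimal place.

1: (111−1)·90.45² = 110·8181.2025 = 899932.275
2: (12−1)·117.86² = 11·13890.9796 = 152800.7756
3: (47−1)·45.68² = 46·2086.6624 = 95986.4704
4: (8−1)·108.24² = 7·11715.8976 = 82011.2832
Numerator = 1230730.8042; denominator = Σ(nₕ−1) = 174.
s²ₚ = 1230730.8042/174 = 7073.166... → 7073.2.

7073.2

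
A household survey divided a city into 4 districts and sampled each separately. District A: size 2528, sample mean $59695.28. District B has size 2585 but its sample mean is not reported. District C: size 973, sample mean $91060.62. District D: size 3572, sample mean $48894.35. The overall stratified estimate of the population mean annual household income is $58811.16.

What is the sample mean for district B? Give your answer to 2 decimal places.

59510.99

N = 2528 + 2585 + 973 + 3572 = 9658.
Overall total = μ·N = 58811.16·9658 = 567998183.28.
Subtract the known strata: 2528·59695.28 + 973·91060.62 + 3572·48894.35 = 414162269.3.
Remaining total for district B: 567998183.28 − 414162269.3 = 153835913.98.
Divide by its size: 153835913.98 / 2585 = 59510.9919... → 59510.99.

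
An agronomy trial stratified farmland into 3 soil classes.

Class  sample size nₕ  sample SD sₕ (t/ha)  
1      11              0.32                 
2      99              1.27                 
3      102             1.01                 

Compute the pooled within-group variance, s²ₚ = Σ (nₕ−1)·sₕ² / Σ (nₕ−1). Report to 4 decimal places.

Degrees of freedom: 10 + 98 + 101 = 209.
Σ(nₕ−1)sₕ² = 10·0.1024 + 98·1.6129 + 101·1.0201 = 262.1183.
s²ₚ = 262.1183 / 209 = 1.254155... → 1.2542.

1.2542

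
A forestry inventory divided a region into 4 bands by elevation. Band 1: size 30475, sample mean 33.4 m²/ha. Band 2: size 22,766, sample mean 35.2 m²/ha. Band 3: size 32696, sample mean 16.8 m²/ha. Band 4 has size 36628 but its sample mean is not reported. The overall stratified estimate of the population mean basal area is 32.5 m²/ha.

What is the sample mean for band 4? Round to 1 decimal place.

Σ Nₕx̄ₕ = N·μ, so 36628·x̄_4 = 122565·32.5 − (30475·33.4 + 22766·35.2 + 32696·16.8).
= 3983362.5 − 2368521 = 1614841.5.
x̄_4 = 1614841.5 / 36628 = 44.088... → 44.1.

44.1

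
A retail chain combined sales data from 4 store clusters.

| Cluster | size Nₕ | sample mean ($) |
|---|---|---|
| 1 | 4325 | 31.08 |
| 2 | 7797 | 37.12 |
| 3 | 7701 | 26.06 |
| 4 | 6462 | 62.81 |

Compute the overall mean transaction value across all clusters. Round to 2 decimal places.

x̄_st = (Σ Nₕx̄ₕ) / (Σ Nₕ) = (4325·31.08 + 7797·37.12 + 7701·26.06 + 6462·62.81) / 26285
= 1030411.92 / 26285 = 39.2015... → 39.20.

39.20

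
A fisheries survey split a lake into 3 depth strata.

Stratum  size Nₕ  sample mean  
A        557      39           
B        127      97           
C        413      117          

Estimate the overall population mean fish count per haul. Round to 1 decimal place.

N = 1097; weights Wₕ = Nₕ/N = (0.5077, 0.1158, 0.3765).
x̄_st = Σ Wₕ·x̄ₕ = 0.5077·39 + 0.1158·97 + 0.3765·117 ≈ 75.080...
→ 75.1.

75.1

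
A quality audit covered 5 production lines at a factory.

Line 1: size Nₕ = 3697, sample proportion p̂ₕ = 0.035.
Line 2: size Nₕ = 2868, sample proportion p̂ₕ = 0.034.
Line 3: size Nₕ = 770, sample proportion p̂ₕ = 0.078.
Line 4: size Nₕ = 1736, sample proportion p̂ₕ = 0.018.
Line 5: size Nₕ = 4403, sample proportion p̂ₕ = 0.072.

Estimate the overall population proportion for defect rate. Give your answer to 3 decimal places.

Wₕ = Nₕ/N with N = 13474: 0.2744, 0.2129, 0.0571, 0.1288, 0.3268.
p̂_st = 0.2744·0.035 + 0.2129·0.034 + 0.0571·0.078 + 0.1288·0.018 + 0.3268·0.072 ≈ 0.04714... → 0.047.

0.047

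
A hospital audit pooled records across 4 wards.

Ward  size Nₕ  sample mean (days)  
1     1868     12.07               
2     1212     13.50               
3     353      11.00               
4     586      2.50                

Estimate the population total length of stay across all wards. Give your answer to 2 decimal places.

44256.76

Estimate total by summing Nₕ·x̄ₕ over strata.
1868·12.07 + 1212·13.50 + 353·11.00 + 586·2.50 = 22546.76 + 16362 + 3883 + 1465 = 44256.76.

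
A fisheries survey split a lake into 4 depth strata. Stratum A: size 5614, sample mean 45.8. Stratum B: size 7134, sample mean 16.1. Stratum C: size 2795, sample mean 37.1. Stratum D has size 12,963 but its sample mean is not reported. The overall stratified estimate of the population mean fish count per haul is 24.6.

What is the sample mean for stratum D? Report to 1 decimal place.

17.4

Σ Nₕx̄ₕ = N·μ, so 12963·x̄_D = 28506·24.6 − (5614·45.8 + 7134·16.1 + 2795·37.1).
= 701247.6 − 475673.1 = 225574.5.
x̄_D = 225574.5 / 12963 = 17.401... → 17.4.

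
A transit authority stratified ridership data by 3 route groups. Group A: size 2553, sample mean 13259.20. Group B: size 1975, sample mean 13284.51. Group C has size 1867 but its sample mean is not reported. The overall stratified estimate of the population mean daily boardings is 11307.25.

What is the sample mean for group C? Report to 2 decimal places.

Σ Nₕx̄ₕ = N·μ, so 1867·x̄_C = 6395·11307.25 − (2553·13259.20 + 1975·13284.51).
= 72309863.75 − 60087644.85 = 12222218.9.
x̄_C = 12222218.9 / 1867 = 6546.4483... → 6546.45.

6546.45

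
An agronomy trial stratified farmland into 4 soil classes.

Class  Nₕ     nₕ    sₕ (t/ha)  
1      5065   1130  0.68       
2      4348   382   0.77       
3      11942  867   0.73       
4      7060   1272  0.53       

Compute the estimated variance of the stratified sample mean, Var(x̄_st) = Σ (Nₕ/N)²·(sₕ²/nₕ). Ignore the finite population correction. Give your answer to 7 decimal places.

0.0001715

N = 28415. Term for each stratum: Wₕ²sₕ²/nₕ.
Var(x̄_st) = 0.0000130018 + 0.0000363414 + 0.0001085639 + 0.0000136326 = 0.0001715397 → 0.0001715.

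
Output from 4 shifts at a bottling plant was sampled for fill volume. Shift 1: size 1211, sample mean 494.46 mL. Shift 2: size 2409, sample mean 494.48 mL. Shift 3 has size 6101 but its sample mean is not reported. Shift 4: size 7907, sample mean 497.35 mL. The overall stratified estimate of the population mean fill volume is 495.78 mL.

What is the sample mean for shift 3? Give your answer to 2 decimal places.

N = 1211 + 2409 + 6101 + 7907 = 17628.
Overall total = μ·N = 495.78·17628 = 8739609.84.
Subtract the known strata: 1211·494.46 + 2409·494.48 + 7907·497.35 = 5722539.83.
Remaining total for shift 3: 8739609.84 − 5722539.83 = 3017070.01.
Divide by its size: 3017070.01 / 6101 = 494.5206... → 494.52.

494.52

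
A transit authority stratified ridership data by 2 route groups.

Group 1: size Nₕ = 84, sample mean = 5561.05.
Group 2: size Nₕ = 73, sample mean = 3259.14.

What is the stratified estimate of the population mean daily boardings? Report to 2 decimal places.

4490.74

x̄_st = (Σ Nₕx̄ₕ) / (Σ Nₕ) = (84·5561.05 + 73·3259.14) / 157
= 705045.42 / 157 = 4490.7352... → 4490.74.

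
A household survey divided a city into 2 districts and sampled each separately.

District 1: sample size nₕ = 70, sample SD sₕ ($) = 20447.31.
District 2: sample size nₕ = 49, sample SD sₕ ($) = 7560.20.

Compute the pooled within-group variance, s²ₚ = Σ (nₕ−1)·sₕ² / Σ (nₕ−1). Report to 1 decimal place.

1: (70−1)·20447.31² = 69·418092486.2361 = 28848381550.2909
2: (49−1)·7560.20² = 48·57156624.04 = 2743517953.92
Numerator = 31591899504.2109; denominator = Σ(nₕ−1) = 117.
s²ₚ = 31591899504.2109/117 = 270016235.079... → 270016235.1.

270016235.1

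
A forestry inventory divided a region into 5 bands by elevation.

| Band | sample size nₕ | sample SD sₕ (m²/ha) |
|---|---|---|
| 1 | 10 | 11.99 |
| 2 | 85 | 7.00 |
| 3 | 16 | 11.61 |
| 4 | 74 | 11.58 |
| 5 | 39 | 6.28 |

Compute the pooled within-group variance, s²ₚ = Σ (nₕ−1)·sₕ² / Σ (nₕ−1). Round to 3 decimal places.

85.477

1: (10−1)·11.99² = 9·143.7601 = 1293.8409
2: (85−1)·7.00² = 84·49 = 4116
3: (16−1)·11.61² = 15·134.7921 = 2021.8815
4: (74−1)·11.58² = 73·134.0964 = 9789.0372
5: (39−1)·6.28² = 38·39.4384 = 1498.6592
Numerator = 18719.4188; denominator = Σ(nₕ−1) = 219.
s²ₚ = 18719.4188/219 = 85.47680... → 85.477.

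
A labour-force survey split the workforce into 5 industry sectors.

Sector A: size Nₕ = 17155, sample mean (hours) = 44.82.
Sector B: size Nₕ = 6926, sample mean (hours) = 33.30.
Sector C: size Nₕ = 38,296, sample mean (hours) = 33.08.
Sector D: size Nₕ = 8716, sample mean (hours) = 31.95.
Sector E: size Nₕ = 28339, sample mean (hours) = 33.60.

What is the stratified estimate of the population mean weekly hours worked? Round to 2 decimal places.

35.17

N = 17155 + 6926 + 38296 + 8716 + 28339 = 99432.
Weight each subgroup mean by Nₕ/N and sum.
Σ Nₕx̄ₕ = 17155·44.82 + 6926·33.30 + 38296·33.08 + 8716·31.95 + 28339·33.60 = 768887.1 + 230635.8 + 1266831.68 + 278476.2 + 952190.4 = 3497021.18.
Divide by N: 3497021.18 / 99432 = 35.1700... → 35.17.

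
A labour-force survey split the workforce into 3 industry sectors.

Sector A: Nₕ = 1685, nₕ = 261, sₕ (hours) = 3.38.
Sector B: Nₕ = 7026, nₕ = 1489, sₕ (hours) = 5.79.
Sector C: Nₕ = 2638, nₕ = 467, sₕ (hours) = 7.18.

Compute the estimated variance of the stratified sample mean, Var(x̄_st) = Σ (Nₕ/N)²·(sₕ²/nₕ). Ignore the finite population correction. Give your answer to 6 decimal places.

0.015558

N = 11349; Wₕ = Nₕ/N.
sector A: (1685/11349)²·3.38²/261 = 0.000964889
sector B: (7026/11349)²·5.79²/1489 = 0.008629061
sector C: (2638/11349)²·7.18²/467 = 0.005964395
Sum = 0.015558345 → 0.015558.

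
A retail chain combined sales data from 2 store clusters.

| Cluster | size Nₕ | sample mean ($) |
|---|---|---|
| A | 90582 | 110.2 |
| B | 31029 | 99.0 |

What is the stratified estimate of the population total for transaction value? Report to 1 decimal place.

13054007.4

A: 90582·110.2 = 9982136.4
B: 31029·99.0 = 3071871
τ̂ = Σ Nₕx̄ₕ = 13054007.4.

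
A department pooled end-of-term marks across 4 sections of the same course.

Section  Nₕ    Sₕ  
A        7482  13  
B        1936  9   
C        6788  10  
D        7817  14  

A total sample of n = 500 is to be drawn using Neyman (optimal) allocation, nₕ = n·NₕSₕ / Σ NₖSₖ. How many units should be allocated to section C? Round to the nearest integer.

116

A: NₕSₕ = 7482·13 = 97266
B: NₕSₕ = 1936·9 = 17424
C: NₕSₕ = 6788·10 = 67880
D: NₕSₕ = 7817·14 = 109438
Σ NₕSₕ = 292008.
n_C = 500·67880/292008 = 116.230... → 116.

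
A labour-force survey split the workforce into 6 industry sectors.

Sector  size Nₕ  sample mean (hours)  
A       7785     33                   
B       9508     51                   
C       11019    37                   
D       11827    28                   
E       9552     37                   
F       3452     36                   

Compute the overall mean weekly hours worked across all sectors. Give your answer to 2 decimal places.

N = 53143; weights Wₕ = Nₕ/N = (0.1465, 0.1789, 0.2073, 0.2226, 0.1797, 0.0650).
x̄_st = Σ Wₕ·x̄ₕ = 0.1465·33 + 0.1789·51 + 0.2073·37 + 0.2226·28 + 0.1797·37 + 0.0650·36 ≈ 36.8509...
→ 36.85.

36.85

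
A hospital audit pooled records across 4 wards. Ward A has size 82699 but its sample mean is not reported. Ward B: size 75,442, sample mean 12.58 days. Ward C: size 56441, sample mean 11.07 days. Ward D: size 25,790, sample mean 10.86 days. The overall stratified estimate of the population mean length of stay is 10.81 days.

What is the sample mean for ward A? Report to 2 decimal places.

9.00

Σ Nₕx̄ₕ = N·μ, so 82699·x̄_A = 240372·10.81 − (75442·12.58 + 56441·11.07 + 25790·10.86).
= 2598421.32 − 1853941.63 = 744479.69.
x̄_A = 744479.69 / 82699 = 9.0023... → 9.00.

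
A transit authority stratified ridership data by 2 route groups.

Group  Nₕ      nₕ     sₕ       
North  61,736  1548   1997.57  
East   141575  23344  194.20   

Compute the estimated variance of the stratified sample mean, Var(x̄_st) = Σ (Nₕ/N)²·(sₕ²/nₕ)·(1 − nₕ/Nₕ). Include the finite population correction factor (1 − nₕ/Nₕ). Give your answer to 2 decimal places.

N = 203311; Wₕ = Nₕ/N.
group North: (61736/203311)²·1997.57²/1548·(1 − 1548/61736) = 231.71796
group East: (141575/203311)²·194.20²/23344·(1 − 23344/141575) = 0.65421
Sum = 232.37218 → 232.37.

232.37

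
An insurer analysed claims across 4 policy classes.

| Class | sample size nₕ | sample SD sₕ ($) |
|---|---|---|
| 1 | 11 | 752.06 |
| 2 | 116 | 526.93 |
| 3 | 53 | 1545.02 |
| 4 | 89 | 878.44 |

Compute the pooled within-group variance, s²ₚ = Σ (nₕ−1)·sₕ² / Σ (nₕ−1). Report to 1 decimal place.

Degrees of freedom: 10 + 115 + 52 + 88 = 265.
Σ(nₕ−1)sₕ² = 10·565594.2436 + 115·277655.2249 + 52·2387086.8004 + 88·771656.8336 = 229620608.2771.
s²ₚ = 229620608.2771 / 265 = 866492.861... → 866492.9.

866492.9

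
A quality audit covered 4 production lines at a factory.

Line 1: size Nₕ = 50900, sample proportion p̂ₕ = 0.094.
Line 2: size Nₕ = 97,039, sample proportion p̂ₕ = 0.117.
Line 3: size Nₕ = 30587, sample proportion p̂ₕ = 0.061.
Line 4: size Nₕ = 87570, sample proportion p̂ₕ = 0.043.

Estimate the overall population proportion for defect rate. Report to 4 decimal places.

N = 50900 + 97039 + 30587 + 87570 = 266096.
Overall proportion = Σ (Nₕ/N)·p̂ₕ.
Σ Nₕp̂ₕ = 4784.6 + 11353.563 + 1865.807 + 3765.51 = 21769.48.
21769.48 / 266096 = 0.081811... → 0.0818.

0.0818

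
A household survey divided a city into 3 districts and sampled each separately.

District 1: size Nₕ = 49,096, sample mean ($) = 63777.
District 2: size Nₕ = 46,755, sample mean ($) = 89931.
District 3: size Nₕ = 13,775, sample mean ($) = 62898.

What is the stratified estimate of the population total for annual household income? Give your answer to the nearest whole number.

8202339447

Population total = Σ Nₕ·x̄ₕ (each stratum's size times its mean).
49096·63777 + 46755·89931 + 13775·62898 = 3131195592 + 4204723905 + 866419950 = 8202339447.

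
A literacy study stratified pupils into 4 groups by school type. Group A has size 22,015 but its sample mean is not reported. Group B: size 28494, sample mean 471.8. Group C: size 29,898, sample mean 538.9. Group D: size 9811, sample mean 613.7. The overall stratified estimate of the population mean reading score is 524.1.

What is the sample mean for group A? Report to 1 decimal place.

531.8

Σ Nₕx̄ₕ = N·μ, so 22015·x̄_A = 90218·524.1 − (28494·471.8 + 29898·538.9 + 9811·613.7).
= 47283253.8 − 35576512.1 = 11706741.7.
x̄_A = 11706741.7 / 22015 = 531.762... → 531.8.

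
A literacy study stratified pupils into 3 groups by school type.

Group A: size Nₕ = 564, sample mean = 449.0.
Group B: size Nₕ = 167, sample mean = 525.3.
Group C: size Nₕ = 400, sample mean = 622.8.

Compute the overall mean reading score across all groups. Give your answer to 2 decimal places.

N = 564 + 167 + 400 = 1131.
Weight each subgroup mean by Nₕ/N and sum.
Σ Nₕx̄ₕ = 564·449.0 + 167·525.3 + 400·622.8 = 253236 + 87725.1 + 249120 = 590081.1.
Divide by N: 590081.1 / 1131 = 521.7340... → 521.73.

521.73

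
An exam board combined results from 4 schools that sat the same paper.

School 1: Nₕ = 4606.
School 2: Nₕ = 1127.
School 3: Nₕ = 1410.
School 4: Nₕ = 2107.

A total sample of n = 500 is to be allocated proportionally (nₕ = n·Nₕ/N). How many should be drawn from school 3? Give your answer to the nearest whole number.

76

N = 4606 + 1127 + 1410 + 2107 = 9250.
n_3 = 500·1410/9250 = 76.216... → 76.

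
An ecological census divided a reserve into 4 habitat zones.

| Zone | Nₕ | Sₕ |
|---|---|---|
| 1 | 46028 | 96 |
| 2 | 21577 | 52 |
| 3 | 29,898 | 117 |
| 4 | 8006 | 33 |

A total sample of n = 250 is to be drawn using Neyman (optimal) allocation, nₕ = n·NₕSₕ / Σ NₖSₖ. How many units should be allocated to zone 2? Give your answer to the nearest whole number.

Σ NₕSₕ = 46028·96 + 21577·52 + 29898·117 + 8006·33 = 9302956.
Share for 2: 1122004/9302956 = 0.12061.
n_2 = 250 × 0.12061 = 30.152... → 30.

30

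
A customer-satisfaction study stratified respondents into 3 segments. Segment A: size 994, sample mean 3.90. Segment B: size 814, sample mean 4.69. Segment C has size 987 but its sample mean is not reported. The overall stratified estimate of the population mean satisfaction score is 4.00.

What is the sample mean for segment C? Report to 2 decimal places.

3.53

Σ Nₕx̄ₕ = N·μ, so 987·x̄_C = 2795·4.00 − (994·3.90 + 814·4.69).
= 11180 − 7694.26 = 3485.74.
x̄_C = 3485.74 / 987 = 3.5317... → 3.53.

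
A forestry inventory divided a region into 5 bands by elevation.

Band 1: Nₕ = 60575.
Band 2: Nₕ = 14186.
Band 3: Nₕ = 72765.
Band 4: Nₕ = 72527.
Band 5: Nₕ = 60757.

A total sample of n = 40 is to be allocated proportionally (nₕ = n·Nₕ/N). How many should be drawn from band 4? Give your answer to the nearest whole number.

10

N = 60575 + 14186 + 72765 + 72527 + 60757 = 280810.
n_4 = 40·72527/280810 = 10.331... → 10.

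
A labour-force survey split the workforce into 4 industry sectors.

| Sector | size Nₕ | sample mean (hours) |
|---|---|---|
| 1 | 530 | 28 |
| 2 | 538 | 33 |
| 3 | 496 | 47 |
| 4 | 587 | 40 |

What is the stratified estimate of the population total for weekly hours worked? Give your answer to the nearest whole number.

1: 530·28 = 14840
2: 538·33 = 17754
3: 496·47 = 23312
4: 587·40 = 23480
τ̂ = Σ Nₕx̄ₕ = 79386.

79386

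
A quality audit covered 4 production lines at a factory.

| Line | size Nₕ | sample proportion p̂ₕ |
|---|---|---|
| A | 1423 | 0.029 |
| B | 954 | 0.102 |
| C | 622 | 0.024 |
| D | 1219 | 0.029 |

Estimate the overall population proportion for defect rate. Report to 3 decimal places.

0.045

N = 1423 + 954 + 622 + 1219 = 4218.
Overall proportion = Σ (Nₕ/N)·p̂ₕ.
Σ Nₕp̂ₕ = 41.267 + 97.308 + 14.928 + 35.351 = 188.854.
188.854 / 4218 = 0.04477... → 0.045.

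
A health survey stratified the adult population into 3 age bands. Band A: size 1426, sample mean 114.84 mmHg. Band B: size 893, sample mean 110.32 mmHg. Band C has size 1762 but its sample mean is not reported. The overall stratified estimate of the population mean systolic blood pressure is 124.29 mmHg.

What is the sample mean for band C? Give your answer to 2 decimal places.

Σ Nₕx̄ₕ = N·μ, so 1762·x̄_C = 4081·124.29 − (1426·114.84 + 893·110.32).
= 507227.49 − 262277.6 = 244949.89.
x̄_C = 244949.89 / 1762 = 139.0181... → 139.02.

139.02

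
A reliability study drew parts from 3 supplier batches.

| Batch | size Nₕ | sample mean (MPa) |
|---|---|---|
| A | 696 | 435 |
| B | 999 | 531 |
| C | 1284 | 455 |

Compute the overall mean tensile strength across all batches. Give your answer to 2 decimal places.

x̄_st = (Σ Nₕx̄ₕ) / (Σ Nₕ) = (696·435 + 999·531 + 1284·455) / 2979
= 1417449 / 2979 = 475.8137... → 475.81.

475.81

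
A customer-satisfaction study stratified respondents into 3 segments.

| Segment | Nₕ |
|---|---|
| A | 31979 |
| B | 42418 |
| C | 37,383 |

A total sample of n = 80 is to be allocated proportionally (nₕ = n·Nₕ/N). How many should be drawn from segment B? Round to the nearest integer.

N = 31979 + 42418 + 37383 = 111780.
n_B = 80·42418/111780 = 30.358... → 30.

30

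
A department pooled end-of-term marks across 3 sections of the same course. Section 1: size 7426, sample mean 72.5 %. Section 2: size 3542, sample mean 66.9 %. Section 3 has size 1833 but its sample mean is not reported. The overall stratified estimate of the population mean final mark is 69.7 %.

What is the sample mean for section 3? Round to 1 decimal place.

Σ Nₕx̄ₕ = N·μ, so 1833·x̄_3 = 12801·69.7 − (7426·72.5 + 3542·66.9).
= 892229.7 − 775344.8 = 116884.9.
x̄_3 = 116884.9 / 1833 = 63.767... → 63.8.

63.8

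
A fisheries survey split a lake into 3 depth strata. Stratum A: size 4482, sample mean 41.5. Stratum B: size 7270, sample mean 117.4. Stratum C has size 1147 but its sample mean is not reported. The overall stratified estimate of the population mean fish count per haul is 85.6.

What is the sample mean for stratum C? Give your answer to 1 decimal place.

56.4

N = 4482 + 7270 + 1147 = 12899.
Overall total = μ·N = 85.6·12899 = 1104154.4.
Subtract the known strata: 4482·41.5 + 7270·117.4 = 1039501.
Remaining total for stratum C: 1104154.4 − 1039501 = 64653.4.
Divide by its size: 64653.4 / 1147 = 56.367... → 56.4.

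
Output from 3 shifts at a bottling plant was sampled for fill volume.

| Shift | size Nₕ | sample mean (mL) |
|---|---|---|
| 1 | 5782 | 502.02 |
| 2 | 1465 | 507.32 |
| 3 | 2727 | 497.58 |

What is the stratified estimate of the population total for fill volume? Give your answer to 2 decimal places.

1: 5782·502.02 = 2902679.64
2: 1465·507.32 = 743223.8
3: 2727·497.58 = 1356900.66
τ̂ = Σ Nₕx̄ₕ = 5002804.10.

5002804.10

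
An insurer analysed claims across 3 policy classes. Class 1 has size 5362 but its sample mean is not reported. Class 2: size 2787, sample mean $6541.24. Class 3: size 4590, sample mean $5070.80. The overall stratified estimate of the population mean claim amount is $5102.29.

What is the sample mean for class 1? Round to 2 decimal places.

Σ Nₕx̄ₕ = N·μ, so 5362·x̄_1 = 12739·5102.29 − (2787·6541.24 + 4590·5070.80).
= 64998072.31 − 41505407.88 = 23492664.43.
x̄_1 = 23492664.43 / 5362 = 4381.3250... → 4381.32.

4381.32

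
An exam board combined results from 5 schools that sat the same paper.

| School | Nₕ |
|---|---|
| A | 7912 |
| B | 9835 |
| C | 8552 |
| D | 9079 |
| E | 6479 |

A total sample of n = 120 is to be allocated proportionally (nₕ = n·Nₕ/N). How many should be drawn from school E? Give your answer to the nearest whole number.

N = 7912 + 9835 + 8552 + 9079 + 6479 = 41857.
n_E = 120·6479/41857 = 18.575... → 19.

19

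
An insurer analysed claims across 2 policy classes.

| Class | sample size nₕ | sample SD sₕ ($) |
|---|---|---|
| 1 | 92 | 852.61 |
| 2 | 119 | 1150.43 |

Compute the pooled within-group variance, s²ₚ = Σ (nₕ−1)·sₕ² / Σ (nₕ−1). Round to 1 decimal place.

1: (92−1)·852.61² = 91·726943.8121 = 66151886.9011
2: (119−1)·1150.43² = 118·1323489.1849 = 156171723.8182
Numerator = 222323610.7193; denominator = Σ(nₕ−1) = 209.
s²ₚ = 222323610.7193/209 = 1063749.334... → 1063749.3.

1063749.3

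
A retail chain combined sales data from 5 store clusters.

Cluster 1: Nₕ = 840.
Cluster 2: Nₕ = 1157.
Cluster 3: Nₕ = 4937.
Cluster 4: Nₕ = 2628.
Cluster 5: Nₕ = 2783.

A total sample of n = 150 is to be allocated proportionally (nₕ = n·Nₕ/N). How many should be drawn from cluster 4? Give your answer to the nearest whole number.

32

Share of cluster 4 = 2628/12345 = 0.21288.
Allocate 150 × 0.21288 = 31.932... → 32.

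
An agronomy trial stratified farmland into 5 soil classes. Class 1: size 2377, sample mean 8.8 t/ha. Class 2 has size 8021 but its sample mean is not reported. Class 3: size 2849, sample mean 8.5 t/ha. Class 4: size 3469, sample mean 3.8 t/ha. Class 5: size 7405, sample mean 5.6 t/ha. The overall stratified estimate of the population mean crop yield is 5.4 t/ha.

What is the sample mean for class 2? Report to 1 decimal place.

N = 2377 + 8021 + 2849 + 3469 + 7405 = 24121.
Overall total = μ·N = 5.4·24121 = 130253.4.
Subtract the known strata: 2377·8.8 + 2849·8.5 + 3469·3.8 + 7405·5.6 = 99784.3.
Remaining total for class 2: 130253.4 − 99784.3 = 30469.1.
Divide by its size: 30469.1 / 8021 = 3.799... → 3.8.

3.8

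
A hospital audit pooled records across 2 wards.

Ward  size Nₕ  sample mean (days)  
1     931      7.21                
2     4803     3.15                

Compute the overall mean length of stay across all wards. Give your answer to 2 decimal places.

3.81

N = 5734; weights Wₕ = Nₕ/N = (0.1624, 0.8376).
x̄_st = Σ Wₕ·x̄ₕ = 0.1624·7.21 + 0.8376·3.15 ≈ 3.8092...
→ 3.81.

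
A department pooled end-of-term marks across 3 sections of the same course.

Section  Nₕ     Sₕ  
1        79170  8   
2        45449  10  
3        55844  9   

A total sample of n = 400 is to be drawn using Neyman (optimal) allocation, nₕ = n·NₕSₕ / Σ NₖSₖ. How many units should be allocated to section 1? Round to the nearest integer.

159

Σ NₕSₕ = 79170·8 + 45449·10 + 55844·9 = 1590446.
Share for 1: 633360/1590446 = 0.39823.
n_1 = 400 × 0.39823 = 159.291... → 159.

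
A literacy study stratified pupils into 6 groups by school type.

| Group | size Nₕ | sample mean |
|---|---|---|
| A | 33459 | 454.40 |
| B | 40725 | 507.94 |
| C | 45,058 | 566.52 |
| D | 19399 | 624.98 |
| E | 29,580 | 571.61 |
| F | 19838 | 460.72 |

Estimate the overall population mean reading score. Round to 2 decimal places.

529.56

N = 188059; weights Wₕ = Nₕ/N = (0.1779, 0.2166, 0.2396, 0.1032, 0.1573, 0.1055).
x̄_st = Σ Wₕ·x̄ₕ = 0.1779·454.40 + 0.2166·507.94 + 0.2396·566.52 + 0.1032·624.98 + 0.1573·571.61 + 0.1055·460.72 ≈ 529.5565...
→ 529.56.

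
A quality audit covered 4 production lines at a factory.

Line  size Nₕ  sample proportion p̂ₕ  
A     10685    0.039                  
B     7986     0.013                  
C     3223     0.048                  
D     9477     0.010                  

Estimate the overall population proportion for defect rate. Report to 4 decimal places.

N = 10685 + 7986 + 3223 + 9477 = 31371.
Overall proportion = Σ (Nₕ/N)·p̂ₕ.
Σ Nₕp̂ₕ = 416.715 + 103.818 + 154.704 + 94.77 = 770.007.
770.007 / 31371 = 0.024545... → 0.0245.

0.0245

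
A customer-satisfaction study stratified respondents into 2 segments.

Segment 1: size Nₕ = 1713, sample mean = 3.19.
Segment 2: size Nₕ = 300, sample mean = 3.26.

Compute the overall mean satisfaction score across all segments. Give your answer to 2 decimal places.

3.20

N = 1713 + 300 = 2013.
The stratified mean weights each stratum mean by its population share Nₕ/N.
Σ Nₕx̄ₕ = 1713·3.19 + 300·3.26 = 5464.47 + 978 = 6442.47.
Divide by N: 6442.47 / 2013 = 3.2004... → 3.20.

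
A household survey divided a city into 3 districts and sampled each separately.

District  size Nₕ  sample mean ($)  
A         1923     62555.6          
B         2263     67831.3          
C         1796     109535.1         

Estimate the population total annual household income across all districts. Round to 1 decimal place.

470521690.3

A: 1923·62555.6 = 120294418.8
B: 2263·67831.3 = 153502231.9
C: 1796·109535.1 = 196725039.6
τ̂ = Σ Nₕx̄ₕ = 470521690.3.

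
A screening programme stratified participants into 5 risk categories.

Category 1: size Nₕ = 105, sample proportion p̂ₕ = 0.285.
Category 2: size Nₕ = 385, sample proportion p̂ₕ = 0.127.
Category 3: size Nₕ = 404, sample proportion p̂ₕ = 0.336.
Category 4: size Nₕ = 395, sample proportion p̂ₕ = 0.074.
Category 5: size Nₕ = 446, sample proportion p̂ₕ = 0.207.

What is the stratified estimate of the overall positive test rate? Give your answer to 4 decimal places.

Wₕ = Nₕ/N with N = 1735: 0.0605, 0.2219, 0.2329, 0.2277, 0.2571.
p̂_st = 0.0605·0.285 + 0.2219·0.127 + 0.2329·0.336 + 0.2277·0.074 + 0.2571·0.207 ≈ 0.193727... → 0.1937.

0.1937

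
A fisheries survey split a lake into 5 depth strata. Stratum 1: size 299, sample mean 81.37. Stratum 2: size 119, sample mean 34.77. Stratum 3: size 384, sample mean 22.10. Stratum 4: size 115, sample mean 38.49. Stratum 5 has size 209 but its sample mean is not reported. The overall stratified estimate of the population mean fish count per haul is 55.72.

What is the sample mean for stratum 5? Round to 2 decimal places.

N = 299 + 119 + 384 + 115 + 209 = 1126.
Overall total = μ·N = 55.72·1126 = 62740.72.
Subtract the known strata: 299·81.37 + 119·34.77 + 384·22.10 + 115·38.49 = 41380.01.
Remaining total for stratum 5: 62740.72 − 41380.01 = 21360.71.
Divide by its size: 21360.71 / 209 = 102.2044... → 102.20.

102.20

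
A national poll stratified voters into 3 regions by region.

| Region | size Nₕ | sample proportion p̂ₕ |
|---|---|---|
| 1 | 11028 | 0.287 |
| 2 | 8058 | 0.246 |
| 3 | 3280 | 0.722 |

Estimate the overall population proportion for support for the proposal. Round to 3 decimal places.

N = 11028 + 8058 + 3280 = 22366.
Overall proportion = Σ (Nₕ/N)·p̂ₕ.
Σ Nₕp̂ₕ = 3165.036 + 1982.268 + 2368.16 = 7515.464.
7515.464 / 22366 = 0.33602... → 0.336.

0.336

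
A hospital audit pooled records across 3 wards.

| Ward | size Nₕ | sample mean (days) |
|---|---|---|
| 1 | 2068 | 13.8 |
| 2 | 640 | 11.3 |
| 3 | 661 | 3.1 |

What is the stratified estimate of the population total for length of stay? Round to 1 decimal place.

37819.5

1: 2068·13.8 = 28538.4
2: 640·11.3 = 7232
3: 661·3.1 = 2049.1
τ̂ = Σ Nₕx̄ₕ = 37819.5.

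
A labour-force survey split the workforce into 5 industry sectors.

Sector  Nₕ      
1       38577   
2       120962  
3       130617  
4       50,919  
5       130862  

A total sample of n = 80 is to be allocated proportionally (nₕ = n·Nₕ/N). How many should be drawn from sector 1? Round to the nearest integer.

Share of sector 1 = 38577/471937 = 0.08174.
Allocate 80 × 0.08174 = 6.539... → 7.

7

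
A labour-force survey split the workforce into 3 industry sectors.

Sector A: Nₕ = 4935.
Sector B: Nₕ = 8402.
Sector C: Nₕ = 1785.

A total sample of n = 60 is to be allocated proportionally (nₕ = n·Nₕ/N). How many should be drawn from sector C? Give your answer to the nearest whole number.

N = 4935 + 8402 + 1785 = 15122.
n_C = 60·1785/15122 = 7.082... → 7.

7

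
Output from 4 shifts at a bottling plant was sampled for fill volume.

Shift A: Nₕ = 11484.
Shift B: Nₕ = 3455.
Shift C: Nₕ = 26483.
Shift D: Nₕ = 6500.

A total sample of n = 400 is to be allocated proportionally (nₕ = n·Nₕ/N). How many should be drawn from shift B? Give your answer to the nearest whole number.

29

N = 11484 + 3455 + 26483 + 6500 = 47922.
n_B = 400·3455/47922 = 28.839... → 29.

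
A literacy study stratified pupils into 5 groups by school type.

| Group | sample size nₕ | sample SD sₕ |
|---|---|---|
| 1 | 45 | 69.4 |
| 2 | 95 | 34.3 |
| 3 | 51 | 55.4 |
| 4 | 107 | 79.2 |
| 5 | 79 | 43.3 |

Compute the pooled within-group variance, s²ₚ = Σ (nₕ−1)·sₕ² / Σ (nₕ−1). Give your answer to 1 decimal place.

Degrees of freedom: 44 + 94 + 50 + 106 + 78 = 372.
Σ(nₕ−1)sₕ² = 44·4816.36 + 94·1176.49 + 50·3069.16 + 106·6272.64 + 78·1874.89 = 1287109.16.
s²ₚ = 1287109.16 / 372 = 3459.971... → 3460.0.

3460.0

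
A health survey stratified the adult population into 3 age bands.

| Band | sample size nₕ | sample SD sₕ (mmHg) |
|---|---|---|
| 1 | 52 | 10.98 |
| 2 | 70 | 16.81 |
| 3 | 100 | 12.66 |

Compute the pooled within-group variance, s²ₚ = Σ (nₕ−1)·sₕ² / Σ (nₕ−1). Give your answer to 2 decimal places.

189.56

Degrees of freedom: 51 + 69 + 99 = 219.
Σ(nₕ−1)sₕ² = 51·120.5604 + 69·282.5761 + 99·160.2756 = 41513.6157.
s²ₚ = 41513.6157 / 219 = 189.5599... → 189.56.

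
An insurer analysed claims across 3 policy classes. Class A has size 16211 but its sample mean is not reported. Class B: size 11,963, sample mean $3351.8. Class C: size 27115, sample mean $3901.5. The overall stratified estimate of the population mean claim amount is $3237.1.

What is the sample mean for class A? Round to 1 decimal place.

N = 16211 + 11963 + 27115 = 55289.
Overall total = μ·N = 3237.1·55289 = 178976021.9.
Subtract the known strata: 11963·3351.8 + 27115·3901.5 = 145886755.9.
Remaining total for class A: 178976021.9 − 145886755.9 = 33089266.
Divide by its size: 33089266 / 16211 = 2041.161... → 2041.2.

2041.2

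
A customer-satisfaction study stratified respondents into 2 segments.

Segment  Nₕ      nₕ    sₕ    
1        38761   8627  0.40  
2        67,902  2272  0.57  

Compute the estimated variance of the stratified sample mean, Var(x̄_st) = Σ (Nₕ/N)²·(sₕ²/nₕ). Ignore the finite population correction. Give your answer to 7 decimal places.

N = 106663; Wₕ = Nₕ/N.
segment 1: (38761/106663)²·0.40²/8627 = 0.0000024492
segment 2: (67902/106663)²·0.57²/2272 = 0.0000579534
Sum = 0.0000604026 → 0.0000604.

0.0000604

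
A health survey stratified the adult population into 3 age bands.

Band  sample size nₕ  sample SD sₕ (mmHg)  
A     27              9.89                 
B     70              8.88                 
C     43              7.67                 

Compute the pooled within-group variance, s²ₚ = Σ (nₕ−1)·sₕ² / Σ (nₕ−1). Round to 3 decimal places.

A: (27−1)·9.89² = 26·97.8121 = 2543.1146
B: (70−1)·8.88² = 69·78.8544 = 5440.9536
C: (43−1)·7.67² = 42·58.8289 = 2470.8138
Numerator = 10454.882; denominator = Σ(nₕ−1) = 137.
s²ₚ = 10454.882/137 = 76.31301... → 76.313.

76.313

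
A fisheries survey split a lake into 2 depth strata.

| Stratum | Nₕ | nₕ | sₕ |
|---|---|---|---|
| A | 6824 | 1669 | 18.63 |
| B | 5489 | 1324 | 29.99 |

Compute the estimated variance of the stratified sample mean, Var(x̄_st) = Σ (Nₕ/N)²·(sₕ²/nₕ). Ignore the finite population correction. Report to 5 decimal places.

N = 12313; Wₕ = Nₕ/N.
stratum A: (6824/12313)²·18.63²/1669 = 0.06387334
stratum B: (5489/12313)²·29.99²/1324 = 0.13499685
Sum = 0.19887020 → 0.19887.

0.19887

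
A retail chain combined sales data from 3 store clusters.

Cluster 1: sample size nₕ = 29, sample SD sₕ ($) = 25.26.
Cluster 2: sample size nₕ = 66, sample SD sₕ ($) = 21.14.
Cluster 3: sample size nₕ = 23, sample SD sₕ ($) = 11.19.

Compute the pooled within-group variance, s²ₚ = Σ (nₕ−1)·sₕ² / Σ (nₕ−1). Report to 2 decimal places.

431.91

Degrees of freedom: 28 + 65 + 22 = 115.
Σ(nₕ−1)sₕ² = 28·638.0676 + 65·446.8996 + 22·125.2161 = 49669.121.
s²ₚ = 49669.121 / 115 = 431.9054 → 431.91.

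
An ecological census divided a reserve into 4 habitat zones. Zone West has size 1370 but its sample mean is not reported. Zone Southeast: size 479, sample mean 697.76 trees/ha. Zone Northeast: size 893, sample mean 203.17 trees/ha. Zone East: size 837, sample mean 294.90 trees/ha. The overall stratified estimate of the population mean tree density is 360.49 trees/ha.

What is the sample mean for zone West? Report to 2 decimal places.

N = 1370 + 479 + 893 + 837 = 3579.
Overall total = μ·N = 360.49·3579 = 1290193.71.
Subtract the known strata: 479·697.76 + 893·203.17 + 837·294.90 = 762489.15.
Remaining total for zone West: 1290193.71 − 762489.15 = 527704.56.
Divide by its size: 527704.56 / 1370 = 385.1858... → 385.19.

385.19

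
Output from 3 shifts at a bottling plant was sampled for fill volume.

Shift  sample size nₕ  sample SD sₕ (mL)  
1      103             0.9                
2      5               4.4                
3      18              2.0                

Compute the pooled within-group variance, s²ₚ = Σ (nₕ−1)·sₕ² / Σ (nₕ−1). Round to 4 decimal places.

1: (103−1)·0.9² = 102·0.81 = 82.62
2: (5−1)·4.4² = 4·19.36 = 77.44
3: (18−1)·2.0² = 17·4 = 68
Numerator = 228.06; denominator = Σ(nₕ−1) = 123.
s²ₚ = 228.06/123 = 1.854146... → 1.8541.

1.8541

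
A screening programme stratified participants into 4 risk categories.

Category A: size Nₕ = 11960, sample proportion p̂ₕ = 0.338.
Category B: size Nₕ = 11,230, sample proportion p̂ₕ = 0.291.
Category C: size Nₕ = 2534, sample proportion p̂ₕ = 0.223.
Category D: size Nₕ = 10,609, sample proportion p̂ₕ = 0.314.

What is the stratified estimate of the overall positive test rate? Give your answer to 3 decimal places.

0.308

N = 11960 + 11230 + 2534 + 10609 = 36333.
Overall proportion = Σ (Nₕ/N)·p̂ₕ.
Σ Nₕp̂ₕ = 4042.48 + 3267.93 + 565.082 + 3331.226 = 11206.718.
11206.718 / 36333 = 0.30844... → 0.308.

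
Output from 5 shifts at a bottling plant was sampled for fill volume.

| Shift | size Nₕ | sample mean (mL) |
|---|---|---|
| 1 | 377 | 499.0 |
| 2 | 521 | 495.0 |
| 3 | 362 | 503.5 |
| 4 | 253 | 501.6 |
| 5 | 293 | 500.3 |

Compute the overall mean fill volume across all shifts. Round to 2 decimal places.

499.32

x̄_st = (Σ Nₕx̄ₕ) / (Σ Nₕ) = (377·499.0 + 521·495.0 + 362·503.5 + 253·501.6 + 293·500.3) / 1806
= 901777.7 / 1806 = 499.3232... → 499.32.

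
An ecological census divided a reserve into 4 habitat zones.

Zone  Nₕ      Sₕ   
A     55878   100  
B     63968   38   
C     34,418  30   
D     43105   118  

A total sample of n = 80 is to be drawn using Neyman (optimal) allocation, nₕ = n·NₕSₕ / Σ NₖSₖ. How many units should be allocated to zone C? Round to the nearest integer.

A: NₕSₕ = 55878·100 = 5587800
B: NₕSₕ = 63968·38 = 2430784
C: NₕSₕ = 34418·30 = 1032540
D: NₕSₕ = 43105·118 = 5086390
Σ NₕSₕ = 14137514.
n_C = 80·1032540/14137514 = 5.843... → 6.

6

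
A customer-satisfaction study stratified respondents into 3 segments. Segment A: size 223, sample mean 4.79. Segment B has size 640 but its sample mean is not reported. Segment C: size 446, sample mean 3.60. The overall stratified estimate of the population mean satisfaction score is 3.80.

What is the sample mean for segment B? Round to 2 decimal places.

3.59

Σ Nₕx̄ₕ = N·μ, so 640·x̄_B = 1309·3.80 − (223·4.79 + 446·3.60).
= 4974.2 − 2673.77 = 2300.43.
x̄_B = 2300.43 / 640 = 3.5944... → 3.59.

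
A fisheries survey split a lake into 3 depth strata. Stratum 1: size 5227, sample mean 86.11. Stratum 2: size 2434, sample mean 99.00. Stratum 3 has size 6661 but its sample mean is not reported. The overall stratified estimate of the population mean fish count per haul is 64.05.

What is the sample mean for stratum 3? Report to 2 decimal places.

33.97

Σ Nₕx̄ₕ = N·μ, so 6661·x̄_3 = 14322·64.05 − (5227·86.11 + 2434·99.00).
= 917324.1 − 691062.97 = 226261.13.
x̄_3 = 226261.13 / 6661 = 33.9680... → 33.97.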